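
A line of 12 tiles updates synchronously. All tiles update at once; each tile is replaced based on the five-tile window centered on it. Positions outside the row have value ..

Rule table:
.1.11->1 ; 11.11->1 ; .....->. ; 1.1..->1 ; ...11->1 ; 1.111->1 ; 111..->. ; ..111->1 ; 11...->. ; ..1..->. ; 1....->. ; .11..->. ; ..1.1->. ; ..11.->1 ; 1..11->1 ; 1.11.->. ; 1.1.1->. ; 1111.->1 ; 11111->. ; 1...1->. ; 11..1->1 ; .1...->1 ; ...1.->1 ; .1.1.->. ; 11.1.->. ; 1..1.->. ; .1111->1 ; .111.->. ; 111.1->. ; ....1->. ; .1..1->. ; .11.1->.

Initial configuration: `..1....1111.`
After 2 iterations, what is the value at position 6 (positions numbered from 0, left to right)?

iteration 1: .1.1..1111..
iteration 2: 1..1.1111...
position 6 holds 1

1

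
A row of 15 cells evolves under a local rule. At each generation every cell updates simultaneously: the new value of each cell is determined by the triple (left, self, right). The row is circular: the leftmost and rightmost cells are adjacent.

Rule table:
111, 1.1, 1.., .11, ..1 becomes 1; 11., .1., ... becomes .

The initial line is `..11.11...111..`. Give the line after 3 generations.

.11.11.1.111.1.
11.11.1.111.1.1
1.11.1.111.1.11

1.11.1.111.1.11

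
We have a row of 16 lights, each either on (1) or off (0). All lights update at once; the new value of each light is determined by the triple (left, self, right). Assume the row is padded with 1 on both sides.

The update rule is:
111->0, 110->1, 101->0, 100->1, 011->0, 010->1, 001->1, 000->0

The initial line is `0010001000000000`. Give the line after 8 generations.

1111011100000001
0001000110000010
1011101011000110
1000101001101010
1101101110101010
0100100010101010
0111110110101010
0000010010101010

0000010010101010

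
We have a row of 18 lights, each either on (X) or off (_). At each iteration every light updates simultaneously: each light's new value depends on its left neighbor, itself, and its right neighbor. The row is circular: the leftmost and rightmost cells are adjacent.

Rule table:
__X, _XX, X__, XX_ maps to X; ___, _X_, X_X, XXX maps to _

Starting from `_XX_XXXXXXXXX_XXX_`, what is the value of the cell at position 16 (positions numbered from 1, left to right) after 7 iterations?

XXX_X_______X_X_XX
__X__X_____X____X_
_X_XX_X___X_X__X_X
___XX__X_X___XX___
__XXXXX___X_XXXX__
_XX___XX_X__X__XX_
XXXX_XXX__XX_XXXXX
position 16 holds X

X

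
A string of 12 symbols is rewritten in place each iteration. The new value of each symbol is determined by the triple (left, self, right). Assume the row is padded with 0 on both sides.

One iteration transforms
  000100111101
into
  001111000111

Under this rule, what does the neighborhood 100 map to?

1

At position 4 the neighborhood is 100; the next row has 1 there.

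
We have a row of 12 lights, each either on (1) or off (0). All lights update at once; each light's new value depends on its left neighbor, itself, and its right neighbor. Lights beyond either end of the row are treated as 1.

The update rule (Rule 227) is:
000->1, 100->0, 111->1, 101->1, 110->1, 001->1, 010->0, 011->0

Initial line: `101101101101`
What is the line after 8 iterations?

111111111011

iteration 1: 110110110110
iteration 2: 111011011011
iteration 3: 111101101101
iteration 4: 111110110110
iteration 5: 111111011011
iteration 6: 111111101101
iteration 7: 111111110110
iteration 8: 111111111011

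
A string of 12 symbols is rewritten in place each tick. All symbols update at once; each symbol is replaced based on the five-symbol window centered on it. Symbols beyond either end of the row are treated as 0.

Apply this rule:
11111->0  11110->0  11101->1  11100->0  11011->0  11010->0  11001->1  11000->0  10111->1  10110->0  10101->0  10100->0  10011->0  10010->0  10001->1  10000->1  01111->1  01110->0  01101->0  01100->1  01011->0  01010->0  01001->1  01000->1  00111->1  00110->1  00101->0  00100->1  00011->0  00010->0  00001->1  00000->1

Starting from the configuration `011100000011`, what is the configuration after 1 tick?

010001111011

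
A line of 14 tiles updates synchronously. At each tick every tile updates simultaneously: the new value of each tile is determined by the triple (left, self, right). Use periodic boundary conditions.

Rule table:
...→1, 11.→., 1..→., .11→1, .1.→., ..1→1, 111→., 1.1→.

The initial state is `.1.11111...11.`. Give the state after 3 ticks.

.1..11.....11.

tick 1: 1..1.....111..
tick 2: ..1..11111...1
tick 3: .1..11.....11.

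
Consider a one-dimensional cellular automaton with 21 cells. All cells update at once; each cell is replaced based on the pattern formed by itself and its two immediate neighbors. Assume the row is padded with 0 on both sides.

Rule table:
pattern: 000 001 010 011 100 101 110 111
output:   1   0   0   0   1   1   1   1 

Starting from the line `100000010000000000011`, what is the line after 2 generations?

001111100111111111100

011111001111111111001
001111100111111111100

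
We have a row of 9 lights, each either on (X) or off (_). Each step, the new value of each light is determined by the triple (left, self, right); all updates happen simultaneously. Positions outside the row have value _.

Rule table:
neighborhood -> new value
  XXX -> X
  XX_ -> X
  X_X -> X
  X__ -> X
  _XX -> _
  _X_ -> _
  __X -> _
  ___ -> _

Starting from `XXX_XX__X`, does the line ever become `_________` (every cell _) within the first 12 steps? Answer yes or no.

yes

_XXX_XX__
__XXX_XX_
___XXX_XX
____XXX_X
_____XXX_
______XXX
_______XX
________X
_________
all cells are _ at step 9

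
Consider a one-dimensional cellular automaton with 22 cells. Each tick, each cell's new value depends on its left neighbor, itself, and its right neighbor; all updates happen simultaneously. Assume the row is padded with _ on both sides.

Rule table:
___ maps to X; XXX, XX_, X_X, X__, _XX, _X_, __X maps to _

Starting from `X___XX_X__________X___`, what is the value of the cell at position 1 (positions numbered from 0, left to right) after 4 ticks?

__X______XXXXXXXX___XX
X___XXXX__________X___
__X______XXXXXXXX___XX  (repeats tick 1; period 2)
tick 4: X___XXXX__________X___
position 1 holds _

_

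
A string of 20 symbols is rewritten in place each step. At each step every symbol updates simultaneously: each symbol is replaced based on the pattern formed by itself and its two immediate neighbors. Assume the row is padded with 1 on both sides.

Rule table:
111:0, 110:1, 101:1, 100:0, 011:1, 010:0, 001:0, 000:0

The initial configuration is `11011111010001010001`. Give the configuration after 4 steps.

11100001100000000001

step 1: 01110001100000100001
step 2: 11010001100000000001
step 3: 01100001100000000001
step 4: 11100001100000000001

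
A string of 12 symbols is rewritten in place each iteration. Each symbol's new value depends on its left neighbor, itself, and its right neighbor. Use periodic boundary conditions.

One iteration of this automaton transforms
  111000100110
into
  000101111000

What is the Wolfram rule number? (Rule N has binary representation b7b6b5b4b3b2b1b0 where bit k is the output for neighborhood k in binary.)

22

position 1: 111 → 0  (bit 7 = 0)
position 2: 110 → 0  (bit 6 = 0)
position 11: 101 → 0  (bit 5 = 0)
position 3: 100 → 1  (bit 4 = 1)
position 0: 011 → 0  (bit 3 = 0)
position 6: 010 → 1  (bit 2 = 1)
position 5: 001 → 1  (bit 1 = 1)
position 4: 000 → 0  (bit 0 = 0)
bits b7..b0 = 00010110 = 22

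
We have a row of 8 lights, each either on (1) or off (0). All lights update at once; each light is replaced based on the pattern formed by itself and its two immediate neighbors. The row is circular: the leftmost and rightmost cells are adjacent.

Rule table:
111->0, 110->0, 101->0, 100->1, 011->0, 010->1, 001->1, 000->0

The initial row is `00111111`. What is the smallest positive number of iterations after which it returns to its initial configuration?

11000000
00100001
11110011
00001100
00010010
00111111

6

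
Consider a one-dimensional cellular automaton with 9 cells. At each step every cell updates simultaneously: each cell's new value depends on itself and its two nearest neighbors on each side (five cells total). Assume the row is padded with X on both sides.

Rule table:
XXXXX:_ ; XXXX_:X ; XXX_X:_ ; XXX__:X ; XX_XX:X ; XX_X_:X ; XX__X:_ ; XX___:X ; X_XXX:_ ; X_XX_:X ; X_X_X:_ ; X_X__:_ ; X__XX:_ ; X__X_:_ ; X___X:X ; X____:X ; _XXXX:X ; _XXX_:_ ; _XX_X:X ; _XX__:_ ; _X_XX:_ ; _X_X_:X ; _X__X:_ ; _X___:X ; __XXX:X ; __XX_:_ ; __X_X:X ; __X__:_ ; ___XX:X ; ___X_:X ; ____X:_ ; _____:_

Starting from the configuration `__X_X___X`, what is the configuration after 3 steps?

__XX_XXXX
___XX_X__
XXX_XX___

XXX_XX___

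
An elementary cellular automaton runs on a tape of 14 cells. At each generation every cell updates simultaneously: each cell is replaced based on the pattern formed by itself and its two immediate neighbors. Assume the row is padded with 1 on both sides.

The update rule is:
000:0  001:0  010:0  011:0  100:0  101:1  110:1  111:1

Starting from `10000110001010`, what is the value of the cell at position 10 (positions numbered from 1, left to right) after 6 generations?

10000010000101
10000000000010
10000000000001
10000000000000
10000000000000  (fixed point — unchanged through generation 6)
position 10 holds 0

0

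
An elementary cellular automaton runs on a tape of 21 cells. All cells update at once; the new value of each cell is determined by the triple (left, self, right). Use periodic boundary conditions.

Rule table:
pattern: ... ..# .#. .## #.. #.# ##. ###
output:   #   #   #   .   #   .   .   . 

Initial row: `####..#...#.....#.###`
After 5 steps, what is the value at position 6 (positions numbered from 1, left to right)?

#

step 1: ....#############....
step 2: ####.............####
step 3: ....#############....  (repeats step 1; period 2)
step 5: ....#############....
position 6 holds #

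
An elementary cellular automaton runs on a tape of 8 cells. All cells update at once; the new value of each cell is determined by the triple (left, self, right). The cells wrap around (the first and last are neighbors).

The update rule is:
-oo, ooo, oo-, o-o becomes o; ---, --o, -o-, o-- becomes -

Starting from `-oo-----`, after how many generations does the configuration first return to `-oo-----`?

1

-oo-----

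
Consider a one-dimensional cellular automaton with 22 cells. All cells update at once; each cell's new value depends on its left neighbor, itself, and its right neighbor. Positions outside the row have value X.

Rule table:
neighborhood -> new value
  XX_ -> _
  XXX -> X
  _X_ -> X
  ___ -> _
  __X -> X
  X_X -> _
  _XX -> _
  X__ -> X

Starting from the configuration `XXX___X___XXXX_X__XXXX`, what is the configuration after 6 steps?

X___XXXX____X_X____XXX

XX_X_XXX_X_XX__XXX_XXX
X__X__X__X___XX_X___XX
_XXXXXXXXXX_X___XX_X_X
__XXXXXXXX__XX_X___X__
XX_XXXXXX_XX___XX_XXXX
X___XXXX____X_X____XXX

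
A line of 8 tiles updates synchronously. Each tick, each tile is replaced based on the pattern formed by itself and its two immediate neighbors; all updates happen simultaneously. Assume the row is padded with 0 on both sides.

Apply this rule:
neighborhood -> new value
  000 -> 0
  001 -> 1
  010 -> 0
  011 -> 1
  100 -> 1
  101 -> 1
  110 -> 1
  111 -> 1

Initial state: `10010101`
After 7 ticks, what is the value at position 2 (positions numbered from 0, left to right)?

1

01101010
11110101
11111010
11111101
11111110
11111111
11111111
position 2 holds 1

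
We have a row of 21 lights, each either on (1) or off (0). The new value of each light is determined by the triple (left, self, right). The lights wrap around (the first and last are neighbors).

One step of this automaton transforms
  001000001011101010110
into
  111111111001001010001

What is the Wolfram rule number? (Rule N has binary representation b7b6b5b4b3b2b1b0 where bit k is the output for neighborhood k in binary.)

151

position 11: 111 → 1  (bit 7 = 1)
position 12: 110 → 0  (bit 6 = 0)
position 9: 101 → 0  (bit 5 = 0)
position 3: 100 → 1  (bit 4 = 1)
position 10: 011 → 0  (bit 3 = 0)
position 2: 010 → 1  (bit 2 = 1)
position 1: 001 → 1  (bit 1 = 1)
position 0: 000 → 1  (bit 0 = 1)
bits b7..b0 = 10010111 = 151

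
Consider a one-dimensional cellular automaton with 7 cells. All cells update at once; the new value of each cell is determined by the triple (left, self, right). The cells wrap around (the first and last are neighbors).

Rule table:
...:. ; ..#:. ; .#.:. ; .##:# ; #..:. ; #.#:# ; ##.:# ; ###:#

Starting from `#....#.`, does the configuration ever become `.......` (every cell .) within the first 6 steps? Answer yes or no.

yes

......#
.......
all cells are . at step 2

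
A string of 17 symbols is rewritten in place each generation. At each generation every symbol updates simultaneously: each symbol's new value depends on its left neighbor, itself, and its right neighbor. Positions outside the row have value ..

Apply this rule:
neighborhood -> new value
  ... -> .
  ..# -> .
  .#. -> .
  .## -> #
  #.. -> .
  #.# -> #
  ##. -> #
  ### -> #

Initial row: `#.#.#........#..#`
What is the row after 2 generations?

.#.#.............
..#..............

..#..............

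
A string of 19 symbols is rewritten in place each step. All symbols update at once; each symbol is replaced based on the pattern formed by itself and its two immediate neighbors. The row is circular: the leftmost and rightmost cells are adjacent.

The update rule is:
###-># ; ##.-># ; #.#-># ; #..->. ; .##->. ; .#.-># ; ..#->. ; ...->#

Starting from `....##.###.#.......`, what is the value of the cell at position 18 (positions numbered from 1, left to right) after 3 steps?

###..##.####.######
###...##.####.#####
###.#..##.####.####
position 18 holds #

#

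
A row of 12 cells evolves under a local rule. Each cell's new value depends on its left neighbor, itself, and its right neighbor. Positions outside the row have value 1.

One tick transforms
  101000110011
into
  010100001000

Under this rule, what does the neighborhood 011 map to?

At position 6 the neighborhood is 011; the next row has 0 there.

0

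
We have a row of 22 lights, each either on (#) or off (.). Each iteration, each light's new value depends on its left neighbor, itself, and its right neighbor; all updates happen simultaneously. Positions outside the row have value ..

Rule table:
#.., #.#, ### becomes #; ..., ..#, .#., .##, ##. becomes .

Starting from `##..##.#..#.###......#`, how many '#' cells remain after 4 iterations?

6

..#...#.#..#.#.#......
...#...#.#..#.#.#.....
....#...#.#..#.#.#....
.....#...#.#..#.#.#...
count of #: 6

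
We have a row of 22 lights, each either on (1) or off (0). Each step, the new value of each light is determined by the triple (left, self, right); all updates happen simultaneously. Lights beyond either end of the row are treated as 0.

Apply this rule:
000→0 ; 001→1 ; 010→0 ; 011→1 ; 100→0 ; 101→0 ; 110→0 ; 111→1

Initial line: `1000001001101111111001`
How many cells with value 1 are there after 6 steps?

10

step 1: 0000010011001111110010
step 2: 0000100110011111100100
step 3: 0001001100111111001000
step 4: 0010011001111110010000
step 5: 0100110011111100100000
step 6: 1001100111111001000000
count of 1: 10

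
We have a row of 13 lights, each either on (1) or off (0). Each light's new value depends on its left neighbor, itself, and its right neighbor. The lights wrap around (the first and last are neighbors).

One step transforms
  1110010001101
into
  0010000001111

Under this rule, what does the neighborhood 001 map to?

0

At position 4 the neighborhood is 001; the next row has 0 there.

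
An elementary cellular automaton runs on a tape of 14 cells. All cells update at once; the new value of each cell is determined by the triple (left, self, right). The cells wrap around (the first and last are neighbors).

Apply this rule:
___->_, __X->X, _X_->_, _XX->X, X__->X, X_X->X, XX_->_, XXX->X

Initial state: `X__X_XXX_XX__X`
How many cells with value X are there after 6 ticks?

10

tick 1: _XX_XXX_XX_XXX
tick 2: XX_XXX_XX_XXX_
tick 3: X_XXX_XX_XXX_X
tick 4: _XXX_XX_XXX_XX
tick 5: XXX_XX_XXX_XX_
tick 6: XX_XX_XXX_XX_X
count of X: 10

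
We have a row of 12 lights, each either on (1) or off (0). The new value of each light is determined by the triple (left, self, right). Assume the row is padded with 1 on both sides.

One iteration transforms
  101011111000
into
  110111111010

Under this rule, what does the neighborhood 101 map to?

1

At position 1 the neighborhood is 101; the next row has 1 there.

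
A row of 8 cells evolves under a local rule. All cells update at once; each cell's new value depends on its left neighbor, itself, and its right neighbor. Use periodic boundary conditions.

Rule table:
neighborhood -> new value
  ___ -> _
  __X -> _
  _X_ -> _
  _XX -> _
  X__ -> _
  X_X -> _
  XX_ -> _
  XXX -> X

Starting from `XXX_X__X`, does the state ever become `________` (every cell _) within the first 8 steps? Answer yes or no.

XX______
________
all cells are _ at step 2

yes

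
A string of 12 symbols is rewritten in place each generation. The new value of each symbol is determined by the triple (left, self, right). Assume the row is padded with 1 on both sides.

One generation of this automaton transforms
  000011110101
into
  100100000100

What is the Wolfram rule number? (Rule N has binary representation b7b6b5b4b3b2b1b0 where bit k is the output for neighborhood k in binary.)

position 5: 111 → 0  (bit 7 = 0)
position 7: 110 → 0  (bit 6 = 0)
position 8: 101 → 0  (bit 5 = 0)
position 0: 100 → 1  (bit 4 = 1)
position 4: 011 → 0  (bit 3 = 0)
position 9: 010 → 1  (bit 2 = 1)
position 3: 001 → 1  (bit 1 = 1)
position 1: 000 → 0  (bit 0 = 0)
bits b7..b0 = 00010110 = 22

22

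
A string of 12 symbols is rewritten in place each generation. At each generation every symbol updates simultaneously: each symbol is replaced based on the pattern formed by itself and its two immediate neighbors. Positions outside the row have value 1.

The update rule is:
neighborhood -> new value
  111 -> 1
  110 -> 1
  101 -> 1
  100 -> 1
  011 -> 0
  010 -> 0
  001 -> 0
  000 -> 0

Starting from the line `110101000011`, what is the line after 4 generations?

generation 1: 111010100001
generation 2: 111101010000
generation 3: 111110101000
generation 4: 111111010100

111111010100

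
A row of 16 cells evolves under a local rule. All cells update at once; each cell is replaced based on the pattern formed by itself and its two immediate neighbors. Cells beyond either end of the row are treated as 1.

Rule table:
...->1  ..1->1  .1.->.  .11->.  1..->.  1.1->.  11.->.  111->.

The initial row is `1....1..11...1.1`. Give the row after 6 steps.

..111..1...11...
.1....1..11...11
...111..1...11..
.11....1..11...1
....111..1...11.
.111....1..11...

.111....1..11...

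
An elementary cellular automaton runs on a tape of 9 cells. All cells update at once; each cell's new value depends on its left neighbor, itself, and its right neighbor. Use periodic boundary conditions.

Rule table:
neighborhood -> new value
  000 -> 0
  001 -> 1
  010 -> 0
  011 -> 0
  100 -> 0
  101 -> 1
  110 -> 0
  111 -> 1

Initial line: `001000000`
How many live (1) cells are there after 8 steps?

1

010000000
100000000
000000001
000000010
000000100
000001000
000010000
000100000
count of 1: 1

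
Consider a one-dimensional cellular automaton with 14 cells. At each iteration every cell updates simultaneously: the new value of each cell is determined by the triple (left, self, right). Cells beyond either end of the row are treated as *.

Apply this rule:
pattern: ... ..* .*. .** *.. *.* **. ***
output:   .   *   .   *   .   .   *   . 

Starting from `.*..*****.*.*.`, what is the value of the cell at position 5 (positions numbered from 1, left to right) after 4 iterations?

.

iteration 1: ...**...*.....
iteration 2: ..***..*.....*
iteration 3: .**.*.*.....**
iteration 4: .**........**.
position 5 holds .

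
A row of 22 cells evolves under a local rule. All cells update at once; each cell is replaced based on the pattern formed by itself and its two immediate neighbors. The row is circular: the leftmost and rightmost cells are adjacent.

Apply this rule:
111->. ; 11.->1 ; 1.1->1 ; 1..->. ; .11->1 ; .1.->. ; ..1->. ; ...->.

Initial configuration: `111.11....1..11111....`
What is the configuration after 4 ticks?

.11...................

1.1111.......1...1....
.11..1................
.11...................
.11...................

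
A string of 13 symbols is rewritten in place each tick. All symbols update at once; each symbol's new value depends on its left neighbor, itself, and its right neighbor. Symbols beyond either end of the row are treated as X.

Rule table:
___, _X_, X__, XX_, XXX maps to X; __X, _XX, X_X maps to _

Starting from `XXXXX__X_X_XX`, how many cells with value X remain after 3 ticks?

9

tick 1: XXXXXX_X_X__X
tick 2: XXXXXX_X_XX__
tick 3: XXXXXX_X__XX_
count of X: 9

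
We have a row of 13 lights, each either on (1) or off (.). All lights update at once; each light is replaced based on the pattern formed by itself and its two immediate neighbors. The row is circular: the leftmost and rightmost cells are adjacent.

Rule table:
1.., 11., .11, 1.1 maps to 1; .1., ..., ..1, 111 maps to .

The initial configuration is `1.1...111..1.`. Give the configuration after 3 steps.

.1.1.1.1..11.

step 1: .1.1..1.11..1
step 2: 1.1.1..1111..
step 3: .1.1.1.1..11.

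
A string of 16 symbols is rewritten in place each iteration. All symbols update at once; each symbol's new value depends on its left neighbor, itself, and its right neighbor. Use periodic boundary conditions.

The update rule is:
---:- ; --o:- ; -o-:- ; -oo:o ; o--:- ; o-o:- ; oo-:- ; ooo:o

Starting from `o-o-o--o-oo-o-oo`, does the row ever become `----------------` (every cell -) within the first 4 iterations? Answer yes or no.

---------o----oo
--------------o-
----------------
all cells are - at iteration 3

yes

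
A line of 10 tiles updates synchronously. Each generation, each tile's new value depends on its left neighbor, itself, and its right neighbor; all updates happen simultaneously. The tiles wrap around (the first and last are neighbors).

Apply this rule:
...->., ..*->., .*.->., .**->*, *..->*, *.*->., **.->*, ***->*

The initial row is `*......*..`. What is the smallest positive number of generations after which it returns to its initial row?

.*......*.
..*......*
*..*......
.*..*.....
..*..*....
...*..*...
....*..*..
.....*..*.
......*..*
*......*..

10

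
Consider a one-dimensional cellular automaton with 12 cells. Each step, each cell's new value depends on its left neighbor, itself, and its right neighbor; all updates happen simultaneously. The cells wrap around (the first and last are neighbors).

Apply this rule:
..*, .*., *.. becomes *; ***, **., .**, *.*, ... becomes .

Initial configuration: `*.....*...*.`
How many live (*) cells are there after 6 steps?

**...***.**.
..*.*.......
.**.**......
*.....*.....
**...***...*
..*.*...*.*.
count of *: 4

4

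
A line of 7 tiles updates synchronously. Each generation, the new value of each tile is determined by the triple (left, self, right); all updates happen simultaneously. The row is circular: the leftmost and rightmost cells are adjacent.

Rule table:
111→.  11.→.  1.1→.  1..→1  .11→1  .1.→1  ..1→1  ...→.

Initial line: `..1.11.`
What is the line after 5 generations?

.11..11

generation 1: .11.1.1
generation 2: .1..1.1
generation 3: .1111.1
generation 4: .1....1
generation 5: .11..11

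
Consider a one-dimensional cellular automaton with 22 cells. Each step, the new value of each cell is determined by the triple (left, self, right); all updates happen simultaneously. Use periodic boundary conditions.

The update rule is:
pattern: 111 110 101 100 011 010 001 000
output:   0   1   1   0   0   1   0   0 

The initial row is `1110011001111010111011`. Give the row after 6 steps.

0010001000000001000100

0010001000001111001100
0010001000000001000100
0010001000000001000100  (fixed point — unchanged through step 6)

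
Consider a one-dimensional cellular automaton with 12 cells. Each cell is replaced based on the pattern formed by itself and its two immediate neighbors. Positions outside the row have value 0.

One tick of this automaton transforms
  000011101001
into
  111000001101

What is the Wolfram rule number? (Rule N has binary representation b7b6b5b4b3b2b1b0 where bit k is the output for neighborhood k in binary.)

21

position 5: 111 → 0  (bit 7 = 0)
position 6: 110 → 0  (bit 6 = 0)
position 7: 101 → 0  (bit 5 = 0)
position 9: 100 → 1  (bit 4 = 1)
position 4: 011 → 0  (bit 3 = 0)
position 8: 010 → 1  (bit 2 = 1)
position 3: 001 → 0  (bit 1 = 0)
position 0: 000 → 1  (bit 0 = 1)
bits b7..b0 = 00010101 = 21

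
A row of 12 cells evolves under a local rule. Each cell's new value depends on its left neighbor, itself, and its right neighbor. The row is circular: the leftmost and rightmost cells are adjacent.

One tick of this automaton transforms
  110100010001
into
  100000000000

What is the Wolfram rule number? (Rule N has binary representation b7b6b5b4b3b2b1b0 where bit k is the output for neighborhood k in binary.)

128

position 0: 111 → 1  (bit 7 = 1)
position 1: 110 → 0  (bit 6 = 0)
position 2: 101 → 0  (bit 5 = 0)
position 4: 100 → 0  (bit 4 = 0)
position 11: 011 → 0  (bit 3 = 0)
position 3: 010 → 0  (bit 2 = 0)
position 6: 001 → 0  (bit 1 = 0)
position 5: 000 → 0  (bit 0 = 0)
bits b7..b0 = 10000000 = 128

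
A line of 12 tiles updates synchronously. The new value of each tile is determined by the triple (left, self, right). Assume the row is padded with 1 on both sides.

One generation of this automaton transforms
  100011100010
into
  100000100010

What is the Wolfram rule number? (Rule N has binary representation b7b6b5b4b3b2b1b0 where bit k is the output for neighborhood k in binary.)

position 5: 111 → 0  (bit 7 = 0)
position 0: 110 → 1  (bit 6 = 1)
position 11: 101 → 0  (bit 5 = 0)
position 1: 100 → 0  (bit 4 = 0)
position 4: 011 → 0  (bit 3 = 0)
position 10: 010 → 1  (bit 2 = 1)
position 3: 001 → 0  (bit 1 = 0)
position 2: 000 → 0  (bit 0 = 0)
bits b7..b0 = 01000100 = 68

68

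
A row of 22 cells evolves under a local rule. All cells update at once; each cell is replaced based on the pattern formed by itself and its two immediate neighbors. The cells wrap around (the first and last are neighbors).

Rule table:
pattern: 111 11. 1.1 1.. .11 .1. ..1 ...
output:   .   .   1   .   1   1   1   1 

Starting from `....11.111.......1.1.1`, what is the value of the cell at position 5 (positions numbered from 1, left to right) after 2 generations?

.

.1111.11...11111111111
11...11..111..........
position 5 holds .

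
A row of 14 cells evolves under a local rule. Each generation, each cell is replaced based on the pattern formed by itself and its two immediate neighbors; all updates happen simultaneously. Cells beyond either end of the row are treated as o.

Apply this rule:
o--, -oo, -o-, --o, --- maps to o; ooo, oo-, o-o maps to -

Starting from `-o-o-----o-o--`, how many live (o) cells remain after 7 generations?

-o-ooooooo-ooo
-o-o-------o--
-o-ooooooooooo
-o-o----------
-o-ooooooooooo  (repeats generation 3; period 2)
generation 7: -o-ooooooooooo
count of o: 12

12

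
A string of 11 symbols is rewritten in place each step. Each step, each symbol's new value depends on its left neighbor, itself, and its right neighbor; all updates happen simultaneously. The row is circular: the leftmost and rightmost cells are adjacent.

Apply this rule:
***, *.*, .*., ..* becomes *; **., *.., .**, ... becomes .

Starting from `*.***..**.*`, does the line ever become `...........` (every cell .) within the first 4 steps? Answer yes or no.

step 1: .*.*..*..*.
step 2: ****.**.**.
step 3: .**.*..*..*
step 4: *..**.**.**
step 4 is *..**.**.**, still not uniform .

no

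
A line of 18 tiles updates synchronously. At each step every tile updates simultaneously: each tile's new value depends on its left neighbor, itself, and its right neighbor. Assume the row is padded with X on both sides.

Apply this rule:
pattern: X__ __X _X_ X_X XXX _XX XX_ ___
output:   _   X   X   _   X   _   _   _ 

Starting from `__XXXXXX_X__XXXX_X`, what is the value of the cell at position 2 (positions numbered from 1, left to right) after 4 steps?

X

step 1: _X_XXXX__X_X_XX___
step 2: _X__XX__XX_X_____X
step 3: _X_X___X___X____X_
step 4: _X_X__XX__XX___XX_
position 2 holds X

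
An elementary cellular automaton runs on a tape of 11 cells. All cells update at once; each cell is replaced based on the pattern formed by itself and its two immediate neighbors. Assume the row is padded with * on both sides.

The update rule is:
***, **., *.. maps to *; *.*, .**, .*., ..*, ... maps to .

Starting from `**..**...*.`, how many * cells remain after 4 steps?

8

step 1: ***..**....
step 2: ****..**...
step 3: *****..**..
step 4: ******..**.
count of *: 8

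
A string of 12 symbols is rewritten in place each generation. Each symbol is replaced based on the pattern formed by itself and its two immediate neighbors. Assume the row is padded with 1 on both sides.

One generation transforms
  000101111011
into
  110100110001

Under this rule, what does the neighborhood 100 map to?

At position 0 the neighborhood is 100; the next row has 1 there.

1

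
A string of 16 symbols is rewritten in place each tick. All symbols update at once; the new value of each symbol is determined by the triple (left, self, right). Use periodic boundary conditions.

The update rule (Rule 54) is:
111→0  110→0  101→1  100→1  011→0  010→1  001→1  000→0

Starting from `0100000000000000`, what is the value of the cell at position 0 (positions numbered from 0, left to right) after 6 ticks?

0

tick 1: 1110000000000000
tick 2: 0001000000000001
tick 3: 1011100000000011
tick 4: 0100010000000100
tick 5: 1110111000001110
tick 6: 0001000100010001
position 0 holds 0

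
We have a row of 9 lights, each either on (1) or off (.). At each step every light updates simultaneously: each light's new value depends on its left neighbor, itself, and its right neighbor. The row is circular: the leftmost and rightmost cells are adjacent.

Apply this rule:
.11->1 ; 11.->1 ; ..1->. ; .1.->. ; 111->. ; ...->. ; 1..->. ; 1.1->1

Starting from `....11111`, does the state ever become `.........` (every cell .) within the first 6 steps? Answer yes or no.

step 1: ....1...1
step 2: .........
all cells are . at step 2

yes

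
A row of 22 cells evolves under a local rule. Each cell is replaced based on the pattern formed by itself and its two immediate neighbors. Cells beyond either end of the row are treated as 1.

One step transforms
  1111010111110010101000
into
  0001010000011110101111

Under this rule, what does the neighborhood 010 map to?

1

At position 5 the neighborhood is 010; the next row has 1 there.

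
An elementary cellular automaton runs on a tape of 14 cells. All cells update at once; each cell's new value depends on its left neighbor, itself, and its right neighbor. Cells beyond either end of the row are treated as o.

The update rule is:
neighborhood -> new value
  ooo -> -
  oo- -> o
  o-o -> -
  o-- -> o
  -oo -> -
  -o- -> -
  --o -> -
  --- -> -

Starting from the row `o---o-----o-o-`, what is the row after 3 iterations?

--oo---o------

oo---o--------
-oo---o-------
--oo---o------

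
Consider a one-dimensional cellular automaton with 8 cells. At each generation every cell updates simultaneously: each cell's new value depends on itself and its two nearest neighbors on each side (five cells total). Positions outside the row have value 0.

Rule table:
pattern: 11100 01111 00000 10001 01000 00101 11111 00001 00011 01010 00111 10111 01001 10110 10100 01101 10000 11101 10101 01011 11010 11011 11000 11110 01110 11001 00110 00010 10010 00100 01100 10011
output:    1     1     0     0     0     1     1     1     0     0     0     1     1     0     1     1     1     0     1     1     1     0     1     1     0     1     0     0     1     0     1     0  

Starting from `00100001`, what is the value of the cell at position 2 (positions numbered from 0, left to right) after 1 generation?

10001100
position 2 holds 0

0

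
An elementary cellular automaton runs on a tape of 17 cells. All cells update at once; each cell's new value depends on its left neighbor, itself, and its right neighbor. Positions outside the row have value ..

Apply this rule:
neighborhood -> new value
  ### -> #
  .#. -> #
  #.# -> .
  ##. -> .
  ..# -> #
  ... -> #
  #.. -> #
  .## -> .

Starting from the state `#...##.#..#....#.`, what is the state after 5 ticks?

.#######...##.###

####...##########
.##.###.########.
#....#...######.#
#########.####..#
.#######...##.###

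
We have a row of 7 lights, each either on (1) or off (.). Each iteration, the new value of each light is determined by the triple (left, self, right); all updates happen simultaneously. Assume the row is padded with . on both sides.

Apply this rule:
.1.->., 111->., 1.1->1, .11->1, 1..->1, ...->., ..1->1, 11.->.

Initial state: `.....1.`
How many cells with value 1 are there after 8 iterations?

iteration 1: ....1.1
iteration 2: ...1.1.
iteration 3: ..1.1.1
iteration 4: .1.1.1.
iteration 5: 1.1.1.1
iteration 6: .1.1.1.  (repeats iteration 4; period 2)
iteration 8: .1.1.1.
count of 1: 3

3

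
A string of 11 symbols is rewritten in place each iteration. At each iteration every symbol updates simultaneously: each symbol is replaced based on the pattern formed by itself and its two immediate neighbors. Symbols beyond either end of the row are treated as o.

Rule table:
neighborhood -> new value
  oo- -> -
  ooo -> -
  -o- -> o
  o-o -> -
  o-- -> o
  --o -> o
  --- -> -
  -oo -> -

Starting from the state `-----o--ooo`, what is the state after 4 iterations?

iteration 1: o---oooo---
iteration 2: -o-o----o-o
iteration 3: -o-oo--oo--
iteration 4: -o---oo--oo

-o---oo--oo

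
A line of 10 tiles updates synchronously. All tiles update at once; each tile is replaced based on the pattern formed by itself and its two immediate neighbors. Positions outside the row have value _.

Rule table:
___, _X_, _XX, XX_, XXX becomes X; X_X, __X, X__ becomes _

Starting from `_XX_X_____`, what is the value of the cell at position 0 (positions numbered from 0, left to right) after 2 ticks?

_

_XX_X_XXXX
_XX_X_XXXX
position 0 holds _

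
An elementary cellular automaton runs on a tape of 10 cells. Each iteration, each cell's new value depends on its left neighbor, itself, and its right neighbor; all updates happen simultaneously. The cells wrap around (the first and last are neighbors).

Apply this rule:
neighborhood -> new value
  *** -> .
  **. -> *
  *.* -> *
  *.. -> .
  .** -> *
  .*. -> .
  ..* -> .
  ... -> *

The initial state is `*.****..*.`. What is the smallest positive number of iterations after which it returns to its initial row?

.**..*...*
***....*..
*.*.**....
.*.***.**.
..**.****.
*.****..*.

6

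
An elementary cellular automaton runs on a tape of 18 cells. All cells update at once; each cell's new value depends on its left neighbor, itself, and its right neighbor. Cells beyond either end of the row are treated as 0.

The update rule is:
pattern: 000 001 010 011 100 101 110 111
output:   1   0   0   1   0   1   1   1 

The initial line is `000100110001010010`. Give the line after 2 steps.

110110111000001111

step 1: 110000110100100000
step 2: 110110111000001111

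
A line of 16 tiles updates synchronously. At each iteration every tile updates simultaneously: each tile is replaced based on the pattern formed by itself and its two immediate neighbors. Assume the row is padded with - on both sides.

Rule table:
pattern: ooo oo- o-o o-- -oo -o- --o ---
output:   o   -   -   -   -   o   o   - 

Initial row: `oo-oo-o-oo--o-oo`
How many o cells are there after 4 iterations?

3

------o----oo---
-----oo---o-----
----o----oo-----
---oo---o-------
count of o: 3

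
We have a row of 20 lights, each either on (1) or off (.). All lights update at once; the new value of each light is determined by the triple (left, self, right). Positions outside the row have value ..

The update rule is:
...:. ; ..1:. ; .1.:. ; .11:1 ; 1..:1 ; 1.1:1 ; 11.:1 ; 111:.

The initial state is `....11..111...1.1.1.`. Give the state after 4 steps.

.....1...11.111...1.

step 1: ....111.1.11...1.1.1
step 2: ....1.11.1111...1.1.
step 3: .....11111..11...1.1
step 4: .....1...11.111...1.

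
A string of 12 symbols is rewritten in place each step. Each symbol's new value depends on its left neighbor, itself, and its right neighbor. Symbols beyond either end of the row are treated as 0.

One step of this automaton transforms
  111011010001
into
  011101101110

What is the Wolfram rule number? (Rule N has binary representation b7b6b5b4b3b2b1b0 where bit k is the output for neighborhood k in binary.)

243

position 1: 111 → 1  (bit 7 = 1)
position 2: 110 → 1  (bit 6 = 1)
position 3: 101 → 1  (bit 5 = 1)
position 8: 100 → 1  (bit 4 = 1)
position 0: 011 → 0  (bit 3 = 0)
position 7: 010 → 0  (bit 2 = 0)
position 10: 001 → 1  (bit 1 = 1)
position 9: 000 → 1  (bit 0 = 1)
bits b7..b0 = 11110011 = 243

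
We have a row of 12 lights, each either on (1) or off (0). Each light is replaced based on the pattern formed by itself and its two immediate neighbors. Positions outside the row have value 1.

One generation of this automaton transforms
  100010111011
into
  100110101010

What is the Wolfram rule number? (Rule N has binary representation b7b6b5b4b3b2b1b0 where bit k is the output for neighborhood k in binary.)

position 7: 111 → 0  (bit 7 = 0)
position 0: 110 → 1  (bit 6 = 1)
position 5: 101 → 0  (bit 5 = 0)
position 1: 100 → 0  (bit 4 = 0)
position 6: 011 → 1  (bit 3 = 1)
position 4: 010 → 1  (bit 2 = 1)
position 3: 001 → 1  (bit 1 = 1)
position 2: 000 → 0  (bit 0 = 0)
bits b7..b0 = 01001110 = 78

78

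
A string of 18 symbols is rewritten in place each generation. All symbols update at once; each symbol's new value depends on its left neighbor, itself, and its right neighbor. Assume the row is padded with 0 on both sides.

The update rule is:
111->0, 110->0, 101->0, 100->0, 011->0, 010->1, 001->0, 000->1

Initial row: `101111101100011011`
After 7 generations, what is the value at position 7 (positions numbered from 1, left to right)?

0

100000000001000000
101111111101011111
100000000001000000  (repeats generation 1; period 2)
generation 7: 100000000001000000
position 7 holds 0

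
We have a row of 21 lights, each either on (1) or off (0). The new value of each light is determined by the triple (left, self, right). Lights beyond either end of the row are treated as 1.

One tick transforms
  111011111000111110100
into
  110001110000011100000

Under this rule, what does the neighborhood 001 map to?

At position 11 the neighborhood is 001; the next row has 0 there.

0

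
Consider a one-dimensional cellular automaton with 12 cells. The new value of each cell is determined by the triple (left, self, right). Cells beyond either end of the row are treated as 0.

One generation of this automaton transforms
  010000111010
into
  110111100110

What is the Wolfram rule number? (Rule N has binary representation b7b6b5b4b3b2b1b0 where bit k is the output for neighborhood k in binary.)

47

position 7: 111 → 0  (bit 7 = 0)
position 8: 110 → 0  (bit 6 = 0)
position 9: 101 → 1  (bit 5 = 1)
position 2: 100 → 0  (bit 4 = 0)
position 6: 011 → 1  (bit 3 = 1)
position 1: 010 → 1  (bit 2 = 1)
position 0: 001 → 1  (bit 1 = 1)
position 3: 000 → 1  (bit 0 = 1)
bits b7..b0 = 00101111 = 47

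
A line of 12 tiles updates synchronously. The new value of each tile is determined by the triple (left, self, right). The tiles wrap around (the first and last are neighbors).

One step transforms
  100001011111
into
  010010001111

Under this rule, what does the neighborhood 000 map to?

At position 2 the neighborhood is 000; the next row has 0 there.

0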